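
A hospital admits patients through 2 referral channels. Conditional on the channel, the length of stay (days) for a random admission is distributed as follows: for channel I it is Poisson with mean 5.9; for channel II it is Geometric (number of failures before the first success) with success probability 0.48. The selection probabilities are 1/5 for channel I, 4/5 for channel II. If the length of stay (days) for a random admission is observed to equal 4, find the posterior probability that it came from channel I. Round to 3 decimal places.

0.496

Likelihoods P(X=4 | ·): I: 0.138312; II: 0.0350958.
Posterior ∝ prior × likelihood. Numerator for I: 0.2·0.138312 = 0.0276624.
Normalizing constant: 0.2·0.138312 + 0.8·0.0350958 = 0.055739.
P(I | observation) = 0.0276624 / 0.055739 = 0.496284.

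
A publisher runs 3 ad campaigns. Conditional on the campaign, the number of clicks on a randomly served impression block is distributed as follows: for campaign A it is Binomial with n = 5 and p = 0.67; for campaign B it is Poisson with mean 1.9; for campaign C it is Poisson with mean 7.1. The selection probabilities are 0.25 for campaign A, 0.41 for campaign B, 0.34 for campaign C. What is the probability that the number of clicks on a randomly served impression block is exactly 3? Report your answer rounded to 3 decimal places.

Conditional on each campaign, P(X = 3): A: 0.327531; B: 0.170982; C: 0.049219.
By total probability, P(X = 3) = 0.25·0.327531 + 0.41·0.170982 + 0.34·0.049219 = 0.16872.

0.169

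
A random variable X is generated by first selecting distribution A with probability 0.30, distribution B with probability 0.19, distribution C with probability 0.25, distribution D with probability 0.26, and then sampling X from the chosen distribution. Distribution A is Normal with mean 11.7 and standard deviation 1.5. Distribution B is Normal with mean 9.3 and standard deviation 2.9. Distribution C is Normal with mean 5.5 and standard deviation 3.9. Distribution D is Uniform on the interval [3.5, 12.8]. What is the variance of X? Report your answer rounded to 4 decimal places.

Per component, A: μ=11.7, E[X²]=139.14; B: μ=9.3, E[X²]=94.9; C: μ=5.5, E[X²]=45.46; D: μ=8.15, E[X²]=73.63.
E[X] = 0.3·11.7 + 0.19·9.3 + 0.25·5.5 + 0.26·8.15 = 8.771.
E[X²] = 0.3·139.14 + 0.19·94.9 + 0.25·45.46 + 0.26·73.63 = 90.2818.
Var(X) = E[X²] − (E[X])² = 90.2818 − 76.9304 = 13.3514.

13.3514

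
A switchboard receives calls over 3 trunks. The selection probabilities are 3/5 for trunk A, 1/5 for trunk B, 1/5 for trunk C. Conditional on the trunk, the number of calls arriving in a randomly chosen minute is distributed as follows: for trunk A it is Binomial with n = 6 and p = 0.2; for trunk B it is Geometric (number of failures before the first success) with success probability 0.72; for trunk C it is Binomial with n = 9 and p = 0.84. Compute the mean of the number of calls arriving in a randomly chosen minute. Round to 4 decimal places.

Component means — A: 1.2; B: 0.388889; C: 7.56.
E[X] = 0.6·1.2 + 0.2·0.388889 + 0.2·7.56 = 2.30978.

2.3098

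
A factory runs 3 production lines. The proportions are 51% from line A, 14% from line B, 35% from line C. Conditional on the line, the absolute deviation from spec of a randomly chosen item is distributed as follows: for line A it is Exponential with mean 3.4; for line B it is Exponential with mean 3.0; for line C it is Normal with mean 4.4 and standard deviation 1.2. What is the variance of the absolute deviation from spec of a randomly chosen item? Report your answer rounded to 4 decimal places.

Per component, A: μ=3.4, E[X²]=23.12; B: μ=3, E[X²]=18; C: μ=4.4, E[X²]=20.8.
E[X] = 0.51·3.4 + 0.14·3 + 0.35·4.4 = 3.694.
E[X²] = 0.51·23.12 + 0.14·18 + 0.35·20.8 = 21.5912.
Var(X) = E[X²] − (E[X])² = 21.5912 − 13.6456 = 7.94556.

7.9456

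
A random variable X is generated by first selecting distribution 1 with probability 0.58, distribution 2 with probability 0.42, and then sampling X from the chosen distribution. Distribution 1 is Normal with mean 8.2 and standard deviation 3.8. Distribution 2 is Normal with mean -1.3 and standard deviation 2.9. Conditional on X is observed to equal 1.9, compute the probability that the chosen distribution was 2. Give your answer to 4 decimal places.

Likelihoods f(1.9 | ·): 1: 0.0265627; 2: 0.0748366.
Posterior ∝ prior × likelihood. Numerator for 2: 0.42·0.0748366 = 0.0314314.
Normalizing constant: 0.58·0.0265627 + 0.42·0.0748366 = 0.0468377.
P(2 | observation) = 0.0314314 / 0.0468377 = 0.671069.

0.6711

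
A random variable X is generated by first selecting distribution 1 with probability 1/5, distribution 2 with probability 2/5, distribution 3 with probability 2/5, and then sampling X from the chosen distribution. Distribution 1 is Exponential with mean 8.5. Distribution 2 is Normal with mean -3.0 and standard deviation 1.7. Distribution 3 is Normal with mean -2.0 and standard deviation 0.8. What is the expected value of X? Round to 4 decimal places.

-0.3000

Component means — 1: 8.5; 2: -3; 3: -2.
E[X] = 0.2·8.5 + 0.4·-3 + 0.4·-2 = -0.3.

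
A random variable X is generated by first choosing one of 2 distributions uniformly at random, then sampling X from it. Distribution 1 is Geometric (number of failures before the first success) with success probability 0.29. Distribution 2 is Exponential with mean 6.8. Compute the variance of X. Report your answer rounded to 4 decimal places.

32.0755

Per component, 1: μ=2.44828, E[X²]=14.4364; 2: μ=6.8, E[X²]=92.48.
E[X] = 0.5·2.44828 + 0.5·6.8 = 4.62414.
E[X²] = 0.5·14.4364 + 0.5·92.48 = 53.4582.
Var(X) = E[X²] − (E[X])² = 53.4582 − 21.3827 = 32.0755.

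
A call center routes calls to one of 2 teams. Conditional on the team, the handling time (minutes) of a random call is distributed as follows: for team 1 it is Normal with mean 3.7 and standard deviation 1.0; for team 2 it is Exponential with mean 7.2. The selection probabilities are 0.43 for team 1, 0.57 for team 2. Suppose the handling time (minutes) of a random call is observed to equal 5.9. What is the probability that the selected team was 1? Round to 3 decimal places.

Likelihoods f(5.9 | ·): 1: 0.0354746; 2: 0.0612051.
Posterior ∝ prior × likelihood. Numerator for 1: 0.43·0.0354746 = 0.0152541.
Normalizing constant: 0.43·0.0354746 + 0.57·0.0612051 = 0.050141.
P(1 | observation) = 0.0152541 / 0.050141 = 0.304224.

0.304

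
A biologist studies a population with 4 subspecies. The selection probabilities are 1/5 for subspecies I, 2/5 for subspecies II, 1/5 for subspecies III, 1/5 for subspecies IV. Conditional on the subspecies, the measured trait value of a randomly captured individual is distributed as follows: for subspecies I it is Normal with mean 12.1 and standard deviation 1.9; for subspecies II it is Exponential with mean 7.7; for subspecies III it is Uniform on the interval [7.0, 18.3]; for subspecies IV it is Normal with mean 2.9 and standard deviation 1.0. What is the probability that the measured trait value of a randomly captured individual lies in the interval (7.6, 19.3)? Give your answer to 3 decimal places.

Conditional on each subspecies, P(7.6 < X < 19.3): I: 0.990992; II: 0.291135; III: 0.946903; IV: 1.30081e-06.
By total probability, P(7.6 < X < 19.3) = 0.2·0.990992 + 0.4·0.291135 + 0.2·0.946903 + 0.2·1.30081e-06 = 0.504033.

0.504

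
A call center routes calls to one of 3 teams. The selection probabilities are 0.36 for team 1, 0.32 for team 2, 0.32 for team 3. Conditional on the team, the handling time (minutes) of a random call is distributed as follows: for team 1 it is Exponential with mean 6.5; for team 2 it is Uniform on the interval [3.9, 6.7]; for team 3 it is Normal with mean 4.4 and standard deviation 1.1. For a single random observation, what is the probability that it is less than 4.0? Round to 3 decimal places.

0.291

Conditional on each team, P(X < 4.0): 1: 0.459567; 2: 0.0357143; 3: 0.358065.
By total probability, P(X < 4.0) = 0.36·0.459567 + 0.32·0.0357143 + 0.32·0.358065 = 0.291453.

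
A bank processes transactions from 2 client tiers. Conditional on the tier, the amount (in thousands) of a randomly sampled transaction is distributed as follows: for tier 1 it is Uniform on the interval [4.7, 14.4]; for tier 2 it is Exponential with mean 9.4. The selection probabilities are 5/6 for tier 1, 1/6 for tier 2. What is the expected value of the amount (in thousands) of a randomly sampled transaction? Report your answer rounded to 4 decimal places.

9.5250

Component means — 1: 9.55; 2: 9.4.
E[X] = 0.833333·9.55 + 0.166667·9.4 = 9.525.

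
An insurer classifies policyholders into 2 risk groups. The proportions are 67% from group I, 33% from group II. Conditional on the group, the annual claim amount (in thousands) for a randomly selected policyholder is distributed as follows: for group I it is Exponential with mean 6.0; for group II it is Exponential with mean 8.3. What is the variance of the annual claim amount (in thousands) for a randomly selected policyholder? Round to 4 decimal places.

Per component, I: μ=6, E[X²]=72; II: μ=8.3, E[X²]=137.78.
E[X] = 0.67·6 + 0.33·8.3 = 6.759.
E[X²] = 0.67·72 + 0.33·137.78 = 93.7074.
Var(X) = E[X²] − (E[X])² = 93.7074 − 45.6841 = 48.0233.

48.0233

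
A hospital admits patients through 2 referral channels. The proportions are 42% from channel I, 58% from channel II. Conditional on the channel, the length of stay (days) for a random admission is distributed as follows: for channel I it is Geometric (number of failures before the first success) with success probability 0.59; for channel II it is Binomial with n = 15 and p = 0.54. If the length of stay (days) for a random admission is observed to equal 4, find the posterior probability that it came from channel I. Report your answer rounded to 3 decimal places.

0.348

Likelihoods P(X=4 | ·): I: 0.016672; II: 0.0226487.
Posterior ∝ prior × likelihood. Numerator for I: 0.42·0.016672 = 0.00700224.
Normalizing constant: 0.42·0.016672 + 0.58·0.0226487 = 0.0201385.
P(I | observation) = 0.00700224 / 0.0201385 = 0.347704.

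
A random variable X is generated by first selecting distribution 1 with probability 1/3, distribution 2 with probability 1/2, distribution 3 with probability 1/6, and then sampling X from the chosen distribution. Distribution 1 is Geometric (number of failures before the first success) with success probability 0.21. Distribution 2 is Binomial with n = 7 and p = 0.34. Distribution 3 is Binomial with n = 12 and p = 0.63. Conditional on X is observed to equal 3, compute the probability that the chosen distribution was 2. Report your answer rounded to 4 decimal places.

Likelihoods P(X=3 | ·): 1: 0.103538; 2: 0.261024; 3: 0.00714924.
Posterior ∝ prior × likelihood. Numerator for 2: 0.5·0.261024 = 0.130512.
Normalizing constant: 0.333333·0.103538 + 0.5·0.261024 + 0.166667·0.00714924 = 0.166216.
P(2 | observation) = 0.130512 / 0.166216 = 0.785194.

0.7852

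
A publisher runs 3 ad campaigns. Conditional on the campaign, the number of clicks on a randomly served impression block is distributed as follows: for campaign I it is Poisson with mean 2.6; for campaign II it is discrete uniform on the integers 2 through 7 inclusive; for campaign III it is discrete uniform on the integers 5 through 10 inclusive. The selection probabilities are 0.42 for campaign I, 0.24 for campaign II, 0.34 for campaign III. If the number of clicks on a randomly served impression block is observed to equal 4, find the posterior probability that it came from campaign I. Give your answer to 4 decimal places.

0.5976

Likelihoods P(X=4 | ·): I: 0.141422; II: 0.166667; III: 0.
Posterior ∝ prior × likelihood. Numerator for I: 0.42·0.141422 = 0.0593972.
Normalizing constant: 0.42·0.141422 + 0.24·0.166667 + 0.34·0 = 0.0993972.
P(I | observation) = 0.0593972 / 0.0993972 = 0.597574.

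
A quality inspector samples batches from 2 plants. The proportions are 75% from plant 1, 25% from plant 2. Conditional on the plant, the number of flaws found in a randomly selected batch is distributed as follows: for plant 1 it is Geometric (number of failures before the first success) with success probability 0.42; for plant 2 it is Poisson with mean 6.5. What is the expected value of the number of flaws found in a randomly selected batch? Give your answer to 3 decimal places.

Component means — 1: 1.38095; 2: 6.5.
E[X] = 0.75·1.38095 + 0.25·6.5 = 2.66071.

2.661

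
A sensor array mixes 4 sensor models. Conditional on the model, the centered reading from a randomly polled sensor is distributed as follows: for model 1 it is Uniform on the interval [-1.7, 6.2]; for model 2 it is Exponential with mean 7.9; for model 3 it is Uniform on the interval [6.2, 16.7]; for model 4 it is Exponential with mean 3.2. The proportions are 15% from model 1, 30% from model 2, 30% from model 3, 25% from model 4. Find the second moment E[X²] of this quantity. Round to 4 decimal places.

For each component E[X²] = Var + (mean)², giving 1: 10.2633; 2: 124.82; 3: 140.29; 4: 20.48.
Overall E[X²] = 0.15·10.2633 + 0.3·124.82 + 0.3·140.29 + 0.25·20.48 = 86.1925.

86.1925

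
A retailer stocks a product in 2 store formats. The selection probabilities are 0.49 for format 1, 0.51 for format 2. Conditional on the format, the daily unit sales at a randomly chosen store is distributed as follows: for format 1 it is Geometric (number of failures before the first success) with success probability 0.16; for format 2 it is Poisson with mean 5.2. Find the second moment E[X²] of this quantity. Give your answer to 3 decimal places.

46.026

For each component E[X²] = Var + (mean)², giving 1: 60.375; 2: 32.24.
Overall E[X²] = 0.49·60.375 + 0.51·32.24 = 46.0262.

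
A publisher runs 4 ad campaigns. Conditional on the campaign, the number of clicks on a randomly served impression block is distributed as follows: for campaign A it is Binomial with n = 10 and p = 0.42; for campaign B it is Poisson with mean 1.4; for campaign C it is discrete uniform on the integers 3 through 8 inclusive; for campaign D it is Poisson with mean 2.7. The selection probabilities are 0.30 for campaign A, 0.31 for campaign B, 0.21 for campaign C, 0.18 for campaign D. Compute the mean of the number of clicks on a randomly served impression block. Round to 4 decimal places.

3.3350

Component means — A: 4.2; B: 1.4; C: 5.5; D: 2.7.
E[X] = 0.3·4.2 + 0.31·1.4 + 0.21·5.5 + 0.18·2.7 = 3.335.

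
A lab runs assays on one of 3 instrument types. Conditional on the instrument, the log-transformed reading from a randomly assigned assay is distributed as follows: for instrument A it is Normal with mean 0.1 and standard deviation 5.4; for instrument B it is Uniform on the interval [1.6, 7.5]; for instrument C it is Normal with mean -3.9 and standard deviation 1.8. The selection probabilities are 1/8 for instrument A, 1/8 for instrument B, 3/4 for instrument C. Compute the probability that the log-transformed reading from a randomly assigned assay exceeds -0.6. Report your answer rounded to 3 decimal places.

Conditional on each instrument, P(X > -0.6): A: 0.55157; B: 1; C: 0.0333765.
By total probability, P(X > -0.6) = 0.125·0.55157 + 0.125·1 + 0.75·0.0333765 = 0.218979.

0.219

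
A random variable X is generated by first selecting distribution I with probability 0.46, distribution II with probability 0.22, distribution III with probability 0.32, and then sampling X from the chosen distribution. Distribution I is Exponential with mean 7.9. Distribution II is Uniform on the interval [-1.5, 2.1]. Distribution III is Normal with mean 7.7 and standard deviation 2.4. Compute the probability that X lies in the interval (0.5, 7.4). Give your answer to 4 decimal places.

0.4929

Conditional on each component, P(0.5 < X < 7.4): I: 0.546755; II: 0.444444; III: 0.448912.
By total probability, P(0.5 < X < 7.4) = 0.46·0.546755 + 0.22·0.444444 + 0.32·0.448912 = 0.492937.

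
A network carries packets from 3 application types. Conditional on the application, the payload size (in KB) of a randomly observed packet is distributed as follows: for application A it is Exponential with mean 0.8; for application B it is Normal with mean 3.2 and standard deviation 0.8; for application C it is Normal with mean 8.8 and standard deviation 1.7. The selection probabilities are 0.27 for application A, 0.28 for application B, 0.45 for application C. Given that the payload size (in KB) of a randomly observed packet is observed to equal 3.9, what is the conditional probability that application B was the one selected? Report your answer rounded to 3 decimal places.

Likelihoods f(3.9 | ·): A: 0.00954387; B: 0.340069; C: 0.00368477.
Posterior ∝ prior × likelihood. Numerator for B: 0.28·0.340069 = 0.0952192.
Normalizing constant: 0.27·0.00954387 + 0.28·0.340069 + 0.45·0.00368477 = 0.0994542.
P(B | observation) = 0.0952192 / 0.0994542 = 0.957418.

0.957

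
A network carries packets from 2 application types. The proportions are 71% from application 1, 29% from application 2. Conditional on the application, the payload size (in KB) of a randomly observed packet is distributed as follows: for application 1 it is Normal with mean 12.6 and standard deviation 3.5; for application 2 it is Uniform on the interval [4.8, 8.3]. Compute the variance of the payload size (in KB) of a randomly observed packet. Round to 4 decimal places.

16.5300

Per component, 1: μ=12.6, E[X²]=171.01; 2: μ=6.55, E[X²]=43.9233.
E[X] = 0.71·12.6 + 0.29·6.55 = 10.8455.
E[X²] = 0.71·171.01 + 0.29·43.9233 = 134.155.
Var(X) = E[X²] − (E[X])² = 134.155 − 117.625 = 16.53.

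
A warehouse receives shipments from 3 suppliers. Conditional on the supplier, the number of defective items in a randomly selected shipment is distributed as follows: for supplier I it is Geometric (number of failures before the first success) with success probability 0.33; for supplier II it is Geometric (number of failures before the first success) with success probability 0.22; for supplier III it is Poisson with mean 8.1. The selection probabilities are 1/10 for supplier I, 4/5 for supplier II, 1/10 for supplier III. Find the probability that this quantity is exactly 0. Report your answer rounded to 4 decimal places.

Conditional on each supplier, P(X = 0): I: 0.33; II: 0.22; III: 0.000303539.
By total probability, P(X = 0) = 0.1·0.33 + 0.8·0.22 + 0.1·0.000303539 = 0.20903.

0.2090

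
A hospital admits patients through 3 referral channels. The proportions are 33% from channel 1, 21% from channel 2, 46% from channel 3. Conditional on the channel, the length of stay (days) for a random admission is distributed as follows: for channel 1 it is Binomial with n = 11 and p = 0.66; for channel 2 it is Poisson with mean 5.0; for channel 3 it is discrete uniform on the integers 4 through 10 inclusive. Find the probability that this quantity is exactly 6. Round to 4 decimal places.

Conditional on each channel, P(X = 6): 1: 0.1735; 2: 0.146223; 3: 0.142857.
By total probability, P(X = 6) = 0.33·0.1735 + 0.21·0.146223 + 0.46·0.142857 = 0.153676.

0.1537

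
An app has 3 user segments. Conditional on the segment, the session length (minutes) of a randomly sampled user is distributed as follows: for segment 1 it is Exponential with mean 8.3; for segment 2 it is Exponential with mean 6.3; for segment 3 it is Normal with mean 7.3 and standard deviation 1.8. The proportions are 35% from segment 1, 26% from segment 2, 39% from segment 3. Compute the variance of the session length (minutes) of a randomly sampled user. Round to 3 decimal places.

36.296

Per component, 1: μ=8.3, E[X²]=137.78; 2: μ=6.3, E[X²]=79.38; 3: μ=7.3, E[X²]=56.53.
E[X] = 0.35·8.3 + 0.26·6.3 + 0.39·7.3 = 7.39.
E[X²] = 0.35·137.78 + 0.26·79.38 + 0.39·56.53 = 90.9085.
Var(X) = E[X²] − (E[X])² = 90.9085 − 54.6121 = 36.2964.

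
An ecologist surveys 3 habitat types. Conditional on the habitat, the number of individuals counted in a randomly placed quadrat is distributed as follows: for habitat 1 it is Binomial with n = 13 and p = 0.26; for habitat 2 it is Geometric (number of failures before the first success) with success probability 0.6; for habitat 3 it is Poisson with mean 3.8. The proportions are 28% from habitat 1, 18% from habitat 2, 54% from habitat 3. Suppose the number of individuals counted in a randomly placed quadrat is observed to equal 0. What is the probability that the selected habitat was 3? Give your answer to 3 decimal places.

Likelihoods P(X=0 | ·): 1: 0.0199532; 2: 0.6; 3: 0.0223708.
Posterior ∝ prior × likelihood. Numerator for 3: 0.54·0.0223708 = 0.0120802.
Normalizing constant: 0.28·0.0199532 + 0.18·0.6 + 0.54·0.0223708 = 0.125667.
P(3 | observation) = 0.0120802 / 0.125667 = 0.0961287.

0.096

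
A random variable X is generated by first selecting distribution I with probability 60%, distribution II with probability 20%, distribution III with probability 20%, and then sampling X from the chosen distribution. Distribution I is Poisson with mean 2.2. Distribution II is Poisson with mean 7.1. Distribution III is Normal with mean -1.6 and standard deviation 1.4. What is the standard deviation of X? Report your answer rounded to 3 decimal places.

3.282

Per component, I: μ=2.2, E[X²]=7.04; II: μ=7.1, E[X²]=57.51; III: μ=-1.6, E[X²]=4.52.
E[X] = 0.6·2.2 + 0.2·7.1 + 0.2·-1.6 = 2.42.
E[X²] = 0.6·7.04 + 0.2·57.51 + 0.2·4.52 = 16.63.
Var(X) = E[X²] − (E[X])² = 16.63 − 5.8564 = 10.7736.
SD(X) = √10.7736 = 3.28232.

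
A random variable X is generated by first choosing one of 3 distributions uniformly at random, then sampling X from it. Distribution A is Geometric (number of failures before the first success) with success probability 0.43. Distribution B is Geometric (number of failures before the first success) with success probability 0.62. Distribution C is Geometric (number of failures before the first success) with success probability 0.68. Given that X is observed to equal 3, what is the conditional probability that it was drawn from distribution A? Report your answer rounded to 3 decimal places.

0.586

Likelihoods P(X=3 | ·): A: 0.079633; B: 0.0340206; C: 0.0222822.
Posterior ∝ prior × likelihood. Numerator for A: 0.333333·0.079633 = 0.0265443.
Normalizing constant: 0.333333·0.079633 + 0.333333·0.0340206 + 0.333333·0.0222822 = 0.045312.
P(A | observation) = 0.0265443 / 0.045312 = 0.585813.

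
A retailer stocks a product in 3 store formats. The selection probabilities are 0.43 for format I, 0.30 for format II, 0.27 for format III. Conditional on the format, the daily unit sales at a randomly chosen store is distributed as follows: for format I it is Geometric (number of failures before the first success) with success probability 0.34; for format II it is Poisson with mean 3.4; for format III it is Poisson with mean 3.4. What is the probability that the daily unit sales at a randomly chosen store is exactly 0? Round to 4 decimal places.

0.1652

Conditional on each format, P(X = 0): I: 0.34; II: 0.0333733; III: 0.0333733.
By total probability, P(X = 0) = 0.43·0.34 + 0.3·0.0333733 + 0.27·0.0333733 = 0.165223.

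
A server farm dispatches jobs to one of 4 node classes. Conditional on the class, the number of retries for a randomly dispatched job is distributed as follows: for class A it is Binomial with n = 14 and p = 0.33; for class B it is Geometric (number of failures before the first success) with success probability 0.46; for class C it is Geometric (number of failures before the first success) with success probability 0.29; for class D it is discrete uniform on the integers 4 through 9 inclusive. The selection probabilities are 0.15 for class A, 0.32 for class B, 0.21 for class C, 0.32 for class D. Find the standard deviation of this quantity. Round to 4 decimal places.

Per component, A: μ=4.62, E[X²]=24.4398; B: μ=1.17391, E[X²]=3.93006; C: μ=2.44828, E[X²]=14.4364; D: μ=6.5, E[X²]=45.1667.
E[X] = 0.15·4.62 + 0.32·1.17391 + 0.21·2.44828 + 0.32·6.5 = 3.66279.
E[X²] = 0.15·24.4398 + 0.32·3.93006 + 0.21·14.4364 + 0.32·45.1667 = 22.4086.
Var(X) = E[X²] − (E[X])² = 22.4086 − 13.416 = 8.99253.
SD(X) = √8.99253 = 2.99875.

2.9988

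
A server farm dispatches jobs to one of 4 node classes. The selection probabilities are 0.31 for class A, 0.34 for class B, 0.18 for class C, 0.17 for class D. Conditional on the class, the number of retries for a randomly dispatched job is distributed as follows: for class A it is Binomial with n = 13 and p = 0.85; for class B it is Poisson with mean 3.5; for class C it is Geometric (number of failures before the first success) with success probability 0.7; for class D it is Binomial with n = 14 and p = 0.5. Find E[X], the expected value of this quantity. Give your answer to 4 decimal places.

Component means — A: 11.05; B: 3.5; C: 0.428571; D: 7.
E[X] = 0.31·11.05 + 0.34·3.5 + 0.18·0.428571 + 0.17·7 = 5.88264.

5.8826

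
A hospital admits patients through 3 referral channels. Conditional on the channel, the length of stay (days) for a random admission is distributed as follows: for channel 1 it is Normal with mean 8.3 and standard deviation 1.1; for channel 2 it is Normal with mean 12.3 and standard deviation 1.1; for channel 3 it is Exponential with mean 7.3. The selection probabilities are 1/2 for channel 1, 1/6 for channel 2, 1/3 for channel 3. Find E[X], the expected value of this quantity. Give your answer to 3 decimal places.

8.633

Component means — 1: 8.3; 2: 12.3; 3: 7.3.
E[X] = 0.5·8.3 + 0.166667·12.3 + 0.333333·7.3 = 8.63333.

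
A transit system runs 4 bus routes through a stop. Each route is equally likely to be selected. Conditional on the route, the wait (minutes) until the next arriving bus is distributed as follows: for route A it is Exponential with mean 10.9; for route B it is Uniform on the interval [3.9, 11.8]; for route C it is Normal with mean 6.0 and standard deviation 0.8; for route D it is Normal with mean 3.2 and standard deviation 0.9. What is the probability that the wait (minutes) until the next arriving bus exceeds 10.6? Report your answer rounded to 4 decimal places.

0.1325

Conditional on each route, P(X > 10.6): A: 0.378145; B: 0.151899; C: 4.46217e-09; D: 1.11022e-16.
By total probability, P(X > 10.6) = 0.25·0.378145 + 0.25·0.151899 + 0.25·4.46217e-09 + 0.25·1.11022e-16 = 0.132511.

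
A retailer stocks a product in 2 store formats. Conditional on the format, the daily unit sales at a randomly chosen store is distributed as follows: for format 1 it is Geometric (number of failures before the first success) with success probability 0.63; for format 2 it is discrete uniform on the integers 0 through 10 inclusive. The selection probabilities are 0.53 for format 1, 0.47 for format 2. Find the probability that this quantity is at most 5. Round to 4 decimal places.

Conditional on each format, P(X ≤ 5): 1: 0.997434; 2: 0.545455.
By total probability, P(X ≤ 5) = 0.53·0.997434 + 0.47·0.545455 = 0.785004.

0.7850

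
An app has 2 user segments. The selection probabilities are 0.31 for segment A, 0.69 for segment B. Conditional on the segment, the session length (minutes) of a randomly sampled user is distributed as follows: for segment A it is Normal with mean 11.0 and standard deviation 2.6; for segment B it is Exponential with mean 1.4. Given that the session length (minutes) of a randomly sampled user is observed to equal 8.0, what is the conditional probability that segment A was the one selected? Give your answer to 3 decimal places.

Likelihoods f(8.0 | ·): A: 0.0788561; B: 0.00235608.
Posterior ∝ prior × likelihood. Numerator for A: 0.31·0.0788561 = 0.0244454.
Normalizing constant: 0.31·0.0788561 + 0.69·0.00235608 = 0.0260711.
P(A | observation) = 0.0244454 / 0.0260711 = 0.937644.

0.938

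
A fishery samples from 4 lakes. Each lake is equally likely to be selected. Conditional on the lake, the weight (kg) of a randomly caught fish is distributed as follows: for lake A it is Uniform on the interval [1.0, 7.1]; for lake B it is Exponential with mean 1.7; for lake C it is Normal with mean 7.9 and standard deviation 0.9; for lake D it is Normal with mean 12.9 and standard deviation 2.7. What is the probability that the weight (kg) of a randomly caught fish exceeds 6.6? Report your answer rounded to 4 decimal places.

0.5046

Conditional on each lake, P(X > 6.6): A: 0.0819672; B: 0.0206023; C: 0.925693; D: 0.990185.
By total probability, P(X > 6.6) = 0.25·0.0819672 + 0.25·0.0206023 + 0.25·0.925693 + 0.25·0.990185 = 0.504612.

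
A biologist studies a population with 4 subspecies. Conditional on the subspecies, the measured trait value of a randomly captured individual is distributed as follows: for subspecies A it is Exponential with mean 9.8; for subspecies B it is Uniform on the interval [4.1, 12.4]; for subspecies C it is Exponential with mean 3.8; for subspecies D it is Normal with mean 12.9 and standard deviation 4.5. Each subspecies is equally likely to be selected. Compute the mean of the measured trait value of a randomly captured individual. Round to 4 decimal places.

Component means — A: 9.8; B: 8.25; C: 3.8; D: 12.9.
E[X] = 0.25·9.8 + 0.25·8.25 + 0.25·3.8 + 0.25·12.9 = 8.6875.

8.6875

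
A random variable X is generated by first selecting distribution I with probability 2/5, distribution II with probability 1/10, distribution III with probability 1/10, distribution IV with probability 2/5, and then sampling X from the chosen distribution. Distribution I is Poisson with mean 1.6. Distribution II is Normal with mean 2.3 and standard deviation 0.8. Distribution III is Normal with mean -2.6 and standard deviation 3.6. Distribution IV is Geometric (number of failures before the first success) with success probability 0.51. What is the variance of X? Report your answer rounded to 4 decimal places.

Per component, I: μ=1.6, E[X²]=4.16; II: μ=2.3, E[X²]=5.93; III: μ=-2.6, E[X²]=19.72; IV: μ=0.960784, E[X²]=2.807.
E[X] = 0.4·1.6 + 0.1·2.3 + 0.1·-2.6 + 0.4·0.960784 = 0.994314.
E[X²] = 0.4·4.16 + 0.1·5.93 + 0.1·19.72 + 0.4·2.807 = 5.3518.
Var(X) = E[X²] − (E[X])² = 5.3518 − 0.98866 = 4.36314.

4.3631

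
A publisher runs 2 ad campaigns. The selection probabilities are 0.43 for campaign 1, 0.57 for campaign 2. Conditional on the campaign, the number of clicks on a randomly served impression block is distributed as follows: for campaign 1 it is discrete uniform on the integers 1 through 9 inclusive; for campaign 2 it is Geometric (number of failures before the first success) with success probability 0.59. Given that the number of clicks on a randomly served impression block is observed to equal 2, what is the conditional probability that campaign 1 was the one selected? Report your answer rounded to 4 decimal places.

0.4580

Likelihoods P(X=2 | ·): 1: 0.111111; 2: 0.099179.
Posterior ∝ prior × likelihood. Numerator for 1: 0.43·0.111111 = 0.0477778.
Normalizing constant: 0.43·0.111111 + 0.57·0.099179 = 0.10431.
P(1 | observation) = 0.0477778 / 0.10431 = 0.458037.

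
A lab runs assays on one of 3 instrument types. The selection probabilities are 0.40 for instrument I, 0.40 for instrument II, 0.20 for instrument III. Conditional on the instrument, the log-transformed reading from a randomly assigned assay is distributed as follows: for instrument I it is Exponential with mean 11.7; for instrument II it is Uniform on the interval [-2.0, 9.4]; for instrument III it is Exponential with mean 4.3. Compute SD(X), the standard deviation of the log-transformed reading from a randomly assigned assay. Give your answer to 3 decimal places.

Per component, I: μ=11.7, E[X²]=273.78; II: μ=3.7, E[X²]=24.52; III: μ=4.3, E[X²]=36.98.
E[X] = 0.4·11.7 + 0.4·3.7 + 0.2·4.3 = 7.02.
E[X²] = 0.4·273.78 + 0.4·24.52 + 0.2·36.98 = 126.716.
Var(X) = E[X²] − (E[X])² = 126.716 − 49.2804 = 77.4356.
SD(X) = √77.4356 = 8.79975.

8.800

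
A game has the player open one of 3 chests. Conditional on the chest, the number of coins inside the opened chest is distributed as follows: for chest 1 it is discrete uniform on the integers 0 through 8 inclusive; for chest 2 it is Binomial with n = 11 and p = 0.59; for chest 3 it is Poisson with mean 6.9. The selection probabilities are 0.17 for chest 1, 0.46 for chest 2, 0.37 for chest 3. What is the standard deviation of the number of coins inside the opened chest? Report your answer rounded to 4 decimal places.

2.4398

Per component, 1: μ=4, E[X²]=22.6667; 2: μ=6.49, E[X²]=44.781; 3: μ=6.9, E[X²]=54.51.
E[X] = 0.17·4 + 0.46·6.49 + 0.37·6.9 = 6.2184.
E[X²] = 0.17·22.6667 + 0.46·44.781 + 0.37·54.51 = 44.6213.
Var(X) = E[X²] − (E[X])² = 44.6213 − 38.6685 = 5.95279.
SD(X) = √5.95279 = 2.43983.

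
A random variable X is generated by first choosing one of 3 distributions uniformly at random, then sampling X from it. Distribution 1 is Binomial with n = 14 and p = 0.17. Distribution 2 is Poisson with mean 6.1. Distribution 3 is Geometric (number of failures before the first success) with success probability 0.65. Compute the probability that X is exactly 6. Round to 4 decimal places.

Conditional on each component, P(X = 6): 1: 0.0163258; 2: 0.160491; 3: 0.00119487.
By total probability, P(X = 6) = 0.333333·0.0163258 + 0.333333·0.160491 + 0.333333·0.00119487 = 0.0593372.

0.0593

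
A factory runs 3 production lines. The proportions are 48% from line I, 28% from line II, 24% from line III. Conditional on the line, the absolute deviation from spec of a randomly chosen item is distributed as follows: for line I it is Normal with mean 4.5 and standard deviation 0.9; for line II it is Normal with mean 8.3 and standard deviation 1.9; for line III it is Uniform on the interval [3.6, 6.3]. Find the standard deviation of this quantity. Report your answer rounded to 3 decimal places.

Per component, I: μ=4.5, E[X²]=21.06; II: μ=8.3, E[X²]=72.5; III: μ=4.95, E[X²]=25.11.
E[X] = 0.48·4.5 + 0.28·8.3 + 0.24·4.95 = 5.672.
E[X²] = 0.48·21.06 + 0.28·72.5 + 0.24·25.11 = 36.4352.
Var(X) = E[X²] − (E[X])² = 36.4352 − 32.1716 = 4.26362.
SD(X) = √4.26362 = 2.06485.

2.065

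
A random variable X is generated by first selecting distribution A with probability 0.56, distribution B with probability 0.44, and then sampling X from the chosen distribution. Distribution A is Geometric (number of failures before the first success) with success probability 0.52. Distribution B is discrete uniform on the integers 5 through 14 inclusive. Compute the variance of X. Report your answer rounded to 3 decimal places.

22.750

Per component, A: μ=0.923077, E[X²]=2.62722; B: μ=9.5, E[X²]=98.5.
E[X] = 0.56·0.923077 + 0.44·9.5 = 4.69692.
E[X²] = 0.56·2.62722 + 0.44·98.5 = 44.8112.
Var(X) = E[X²] − (E[X])² = 44.8112 − 22.0611 = 22.7502.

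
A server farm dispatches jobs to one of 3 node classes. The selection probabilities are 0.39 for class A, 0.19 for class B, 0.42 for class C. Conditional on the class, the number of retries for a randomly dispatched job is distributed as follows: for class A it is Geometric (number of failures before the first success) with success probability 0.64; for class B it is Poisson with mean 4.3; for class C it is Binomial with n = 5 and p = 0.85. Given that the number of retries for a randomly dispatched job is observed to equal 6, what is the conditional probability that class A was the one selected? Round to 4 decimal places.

Likelihoods P(X=6 | ·): A: 0.00139314; B: 0.119127; C: 0.
Posterior ∝ prior × likelihood. Numerator for A: 0.39·0.00139314 = 0.000543325.
Normalizing constant: 0.39·0.00139314 + 0.19·0.119127 + 0.42·0 = 0.0231775.
P(A | observation) = 0.000543325 / 0.0231775 = 0.0234419.

0.0234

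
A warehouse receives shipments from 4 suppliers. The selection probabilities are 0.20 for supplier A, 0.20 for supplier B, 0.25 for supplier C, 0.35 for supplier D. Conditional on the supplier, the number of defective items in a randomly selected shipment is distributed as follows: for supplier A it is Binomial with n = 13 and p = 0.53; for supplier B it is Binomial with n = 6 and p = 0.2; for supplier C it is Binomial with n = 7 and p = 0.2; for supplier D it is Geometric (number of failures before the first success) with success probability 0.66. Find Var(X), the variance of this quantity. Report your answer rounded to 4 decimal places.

Per component, A: μ=6.89, E[X²]=50.7104; B: μ=1.2, E[X²]=2.4; C: μ=1.4, E[X²]=3.08; D: μ=0.515152, E[X²]=1.04591.
E[X] = 0.2·6.89 + 0.2·1.2 + 0.25·1.4 + 0.35·0.515152 = 2.1483.
E[X²] = 0.2·50.7104 + 0.2·2.4 + 0.25·3.08 + 0.35·1.04591 = 11.7581.
Var(X) = E[X²] − (E[X])² = 11.7581 − 4.61521 = 7.14294.

7.1429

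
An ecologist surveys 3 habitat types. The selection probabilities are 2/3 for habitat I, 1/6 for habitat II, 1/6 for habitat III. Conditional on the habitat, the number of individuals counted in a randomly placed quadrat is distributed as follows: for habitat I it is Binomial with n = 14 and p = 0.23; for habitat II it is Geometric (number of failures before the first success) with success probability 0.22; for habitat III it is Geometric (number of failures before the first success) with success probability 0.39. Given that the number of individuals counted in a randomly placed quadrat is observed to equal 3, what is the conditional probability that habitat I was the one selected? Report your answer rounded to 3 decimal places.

0.838

Likelihoods P(X=3 | ·): I: 0.249852; II: 0.104401; III: 0.0885226.
Posterior ∝ prior × likelihood. Numerator for I: 0.666667·0.249852 = 0.166568.
Normalizing constant: 0.666667·0.249852 + 0.166667·0.104401 + 0.166667·0.0885226 = 0.198722.
P(I | observation) = 0.166568 / 0.198722 = 0.838196.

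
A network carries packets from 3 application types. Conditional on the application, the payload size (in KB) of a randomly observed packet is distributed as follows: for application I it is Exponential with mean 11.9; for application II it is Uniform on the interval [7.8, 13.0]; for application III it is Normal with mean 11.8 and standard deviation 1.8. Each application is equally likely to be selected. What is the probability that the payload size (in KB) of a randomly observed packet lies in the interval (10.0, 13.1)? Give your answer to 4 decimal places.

Conditional on each application, P(10.0 < X < 13.1): I: 0.098974; II: 0.576923; III: 0.606266.
By total probability, P(10.0 < X < 13.1) = 0.333333·0.098974 + 0.333333·0.576923 + 0.333333·0.606266 = 0.427388.

0.4274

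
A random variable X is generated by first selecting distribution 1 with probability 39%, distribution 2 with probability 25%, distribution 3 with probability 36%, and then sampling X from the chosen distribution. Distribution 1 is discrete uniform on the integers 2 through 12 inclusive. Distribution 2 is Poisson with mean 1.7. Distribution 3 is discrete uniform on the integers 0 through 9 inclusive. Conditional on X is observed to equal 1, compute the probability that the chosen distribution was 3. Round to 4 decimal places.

Likelihoods P(X=1 | ·): 1: 0; 2: 0.310562; 3: 0.1.
Posterior ∝ prior × likelihood. Numerator for 3: 0.36·0.1 = 0.036.
Normalizing constant: 0.39·0 + 0.25·0.310562 + 0.36·0.1 = 0.11364.
P(3 | observation) = 0.036 / 0.11364 = 0.316788.

0.3168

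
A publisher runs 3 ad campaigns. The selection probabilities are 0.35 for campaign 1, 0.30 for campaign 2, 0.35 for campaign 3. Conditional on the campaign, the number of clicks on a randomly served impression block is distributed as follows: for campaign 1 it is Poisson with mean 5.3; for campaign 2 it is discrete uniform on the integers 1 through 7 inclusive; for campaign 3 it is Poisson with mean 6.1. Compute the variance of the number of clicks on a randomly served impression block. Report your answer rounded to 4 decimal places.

5.9089

Per component, 1: μ=5.3, E[X²]=33.39; 2: μ=4, E[X²]=20; 3: μ=6.1, E[X²]=43.31.
E[X] = 0.35·5.3 + 0.3·4 + 0.35·6.1 = 5.19.
E[X²] = 0.35·33.39 + 0.3·20 + 0.35·43.31 = 32.845.
Var(X) = E[X²] − (E[X])² = 32.845 − 26.9361 = 5.9089.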